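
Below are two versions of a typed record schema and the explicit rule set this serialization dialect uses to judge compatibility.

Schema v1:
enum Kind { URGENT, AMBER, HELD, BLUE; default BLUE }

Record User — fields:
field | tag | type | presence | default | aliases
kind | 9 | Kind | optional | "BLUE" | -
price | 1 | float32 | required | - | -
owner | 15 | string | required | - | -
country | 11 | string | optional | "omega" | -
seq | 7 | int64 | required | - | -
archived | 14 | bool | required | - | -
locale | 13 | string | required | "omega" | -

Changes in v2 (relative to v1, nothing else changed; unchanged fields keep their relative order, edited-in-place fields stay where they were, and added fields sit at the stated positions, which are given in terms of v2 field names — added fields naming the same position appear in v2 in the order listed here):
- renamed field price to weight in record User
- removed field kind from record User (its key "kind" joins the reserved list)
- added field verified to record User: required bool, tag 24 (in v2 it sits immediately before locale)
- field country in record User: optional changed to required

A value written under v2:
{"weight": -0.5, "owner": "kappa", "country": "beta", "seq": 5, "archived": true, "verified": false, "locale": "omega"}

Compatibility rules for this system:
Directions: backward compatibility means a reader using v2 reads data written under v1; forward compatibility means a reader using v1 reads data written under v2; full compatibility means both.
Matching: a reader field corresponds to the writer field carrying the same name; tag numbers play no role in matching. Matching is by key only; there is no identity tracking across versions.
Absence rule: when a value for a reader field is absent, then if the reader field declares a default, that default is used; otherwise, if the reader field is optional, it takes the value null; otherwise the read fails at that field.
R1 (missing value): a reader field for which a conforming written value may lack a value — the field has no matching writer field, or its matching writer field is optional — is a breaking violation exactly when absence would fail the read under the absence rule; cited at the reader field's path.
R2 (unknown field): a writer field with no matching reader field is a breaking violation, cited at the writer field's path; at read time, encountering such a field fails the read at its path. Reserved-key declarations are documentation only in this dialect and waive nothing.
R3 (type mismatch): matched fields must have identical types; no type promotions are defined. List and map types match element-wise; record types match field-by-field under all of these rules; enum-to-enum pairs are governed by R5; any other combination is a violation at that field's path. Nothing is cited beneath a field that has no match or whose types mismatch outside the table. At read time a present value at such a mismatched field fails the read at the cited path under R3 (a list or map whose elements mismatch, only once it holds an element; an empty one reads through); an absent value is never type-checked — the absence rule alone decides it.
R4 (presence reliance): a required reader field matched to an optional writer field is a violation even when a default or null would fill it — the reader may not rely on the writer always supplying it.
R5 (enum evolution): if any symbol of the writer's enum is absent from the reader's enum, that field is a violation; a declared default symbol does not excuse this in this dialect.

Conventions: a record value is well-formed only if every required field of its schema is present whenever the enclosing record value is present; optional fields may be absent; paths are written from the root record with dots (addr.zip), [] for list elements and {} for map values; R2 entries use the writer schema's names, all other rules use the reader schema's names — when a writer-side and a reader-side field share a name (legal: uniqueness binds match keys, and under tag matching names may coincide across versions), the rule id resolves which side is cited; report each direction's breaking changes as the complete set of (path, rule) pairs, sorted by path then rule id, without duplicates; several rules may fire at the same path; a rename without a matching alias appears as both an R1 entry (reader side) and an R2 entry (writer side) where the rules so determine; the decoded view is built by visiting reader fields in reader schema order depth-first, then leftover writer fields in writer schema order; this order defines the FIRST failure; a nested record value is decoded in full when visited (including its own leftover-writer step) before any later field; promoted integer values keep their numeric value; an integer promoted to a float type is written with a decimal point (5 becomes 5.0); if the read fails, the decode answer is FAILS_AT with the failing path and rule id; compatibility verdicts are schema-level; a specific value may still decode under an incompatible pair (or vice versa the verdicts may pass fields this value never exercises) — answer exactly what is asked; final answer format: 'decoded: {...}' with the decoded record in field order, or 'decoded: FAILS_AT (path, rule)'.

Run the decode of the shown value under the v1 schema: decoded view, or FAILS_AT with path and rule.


arrows below run writer -> reader for User
decode walk for User under reader schema v1:
  kind := "BLUE" (absent -> default)
  read fails at price under R1 (no fill)
  => FAILS_AT (price, R1)
diffs on User not affecting the asked answer:
  removed field kind from record User (its key "kind" joins the reserved list) -> shifts the User verdicts, not this decode
  added field verified to record User: required bool, tag 24 (in v2 it sits immediately before locale) -> shifts the User verdicts, not this decode
  field country in record User: optional changed to required -> shifts the User verdicts, not this decode

decoded: FAILS_AT (price, R1)


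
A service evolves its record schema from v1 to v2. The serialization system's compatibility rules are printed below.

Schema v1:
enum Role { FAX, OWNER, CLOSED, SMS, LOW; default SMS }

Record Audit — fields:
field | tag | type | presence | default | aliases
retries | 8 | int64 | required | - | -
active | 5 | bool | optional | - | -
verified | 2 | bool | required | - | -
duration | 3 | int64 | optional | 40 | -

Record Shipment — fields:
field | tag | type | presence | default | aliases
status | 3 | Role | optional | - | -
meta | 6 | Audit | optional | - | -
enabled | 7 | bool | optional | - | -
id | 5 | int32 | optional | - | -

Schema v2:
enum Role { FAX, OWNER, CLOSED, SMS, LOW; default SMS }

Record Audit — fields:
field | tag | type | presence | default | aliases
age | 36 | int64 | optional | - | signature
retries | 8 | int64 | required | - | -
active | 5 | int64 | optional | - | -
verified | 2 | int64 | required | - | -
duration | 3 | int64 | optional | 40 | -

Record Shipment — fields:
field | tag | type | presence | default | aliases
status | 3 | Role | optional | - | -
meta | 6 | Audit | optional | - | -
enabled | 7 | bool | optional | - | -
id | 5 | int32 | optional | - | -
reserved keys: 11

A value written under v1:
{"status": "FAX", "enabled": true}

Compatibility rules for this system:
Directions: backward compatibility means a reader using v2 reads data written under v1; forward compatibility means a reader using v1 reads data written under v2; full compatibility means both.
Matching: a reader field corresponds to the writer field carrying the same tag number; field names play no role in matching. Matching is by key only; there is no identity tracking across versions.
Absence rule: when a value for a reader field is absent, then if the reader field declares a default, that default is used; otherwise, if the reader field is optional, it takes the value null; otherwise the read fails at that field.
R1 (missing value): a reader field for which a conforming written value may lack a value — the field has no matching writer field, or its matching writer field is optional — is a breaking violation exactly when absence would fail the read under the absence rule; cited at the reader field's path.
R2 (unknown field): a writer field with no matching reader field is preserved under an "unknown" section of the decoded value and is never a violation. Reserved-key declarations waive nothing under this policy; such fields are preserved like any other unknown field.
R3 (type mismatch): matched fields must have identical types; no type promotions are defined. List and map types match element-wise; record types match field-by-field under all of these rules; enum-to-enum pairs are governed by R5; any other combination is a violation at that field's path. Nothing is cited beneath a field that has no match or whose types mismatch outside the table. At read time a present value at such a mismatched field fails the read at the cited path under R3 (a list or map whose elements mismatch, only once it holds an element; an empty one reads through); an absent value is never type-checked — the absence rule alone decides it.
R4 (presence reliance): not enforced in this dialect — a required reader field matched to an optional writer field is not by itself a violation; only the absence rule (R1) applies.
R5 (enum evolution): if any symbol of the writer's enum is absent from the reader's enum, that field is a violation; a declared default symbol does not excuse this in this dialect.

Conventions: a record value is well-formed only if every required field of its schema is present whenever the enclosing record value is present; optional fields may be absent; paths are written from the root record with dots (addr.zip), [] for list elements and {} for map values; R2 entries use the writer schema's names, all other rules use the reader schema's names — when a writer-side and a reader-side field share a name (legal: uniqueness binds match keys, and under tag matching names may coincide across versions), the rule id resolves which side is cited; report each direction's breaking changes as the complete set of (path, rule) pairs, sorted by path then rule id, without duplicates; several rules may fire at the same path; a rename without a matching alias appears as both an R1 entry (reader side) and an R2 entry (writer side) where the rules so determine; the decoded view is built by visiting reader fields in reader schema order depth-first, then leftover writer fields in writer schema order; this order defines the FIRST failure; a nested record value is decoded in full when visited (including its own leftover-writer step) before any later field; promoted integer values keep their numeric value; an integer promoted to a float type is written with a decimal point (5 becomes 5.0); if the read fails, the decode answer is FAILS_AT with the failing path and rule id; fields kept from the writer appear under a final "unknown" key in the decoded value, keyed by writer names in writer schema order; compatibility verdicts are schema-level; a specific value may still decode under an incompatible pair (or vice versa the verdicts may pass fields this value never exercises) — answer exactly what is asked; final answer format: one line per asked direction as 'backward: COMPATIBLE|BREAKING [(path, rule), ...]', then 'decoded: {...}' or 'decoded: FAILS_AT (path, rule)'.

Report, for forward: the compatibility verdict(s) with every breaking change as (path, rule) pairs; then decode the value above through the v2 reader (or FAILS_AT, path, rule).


forward: BREAKING [(meta.active, R3), (meta.verified, R3)]; decoded: {"status": "FAX", "meta": null, "enabled": true, "id": null}

arrows below run writer -> reader for Shipment
forward for Shipment (reader v1, writer v2):
  status <- status (Role -> Role, writer optional)
  meta <- meta (Audit -> Audit, writer optional)
  enabled <- enabled (bool -> bool, writer optional)
  id <- id (int32 -> int32, writer optional)
  meta.retries <- meta.retries (int64 -> int64, writer required)
  meta.active <- meta.active (int64 -> bool, writer optional)
  meta.verified <- meta.verified (int64 -> bool, writer required)
  meta.duration <- meta.duration (int64 -> int64, writer optional)
  leftover writer field: meta.age
  violation R3 at meta.active
  violation R3 at meta.verified
  => forward verdict for Shipment: BREAKING, 2 violation(s)
decode walk for Shipment under reader schema v2:
  status := "FAX"
  meta := null (not supplied -> null)
  enabled := true
  id := null (not supplied -> null)
  => decoded: {"status": "FAX", "meta": null, "enabled": true, "id": null}
the rest of the Shipment diff is inert for this question:
  added field age to record Audit: optional int64, tag 36 (in v2 it sits immediately before retries) -> inert for the asked Shipment verdict: nothing fires


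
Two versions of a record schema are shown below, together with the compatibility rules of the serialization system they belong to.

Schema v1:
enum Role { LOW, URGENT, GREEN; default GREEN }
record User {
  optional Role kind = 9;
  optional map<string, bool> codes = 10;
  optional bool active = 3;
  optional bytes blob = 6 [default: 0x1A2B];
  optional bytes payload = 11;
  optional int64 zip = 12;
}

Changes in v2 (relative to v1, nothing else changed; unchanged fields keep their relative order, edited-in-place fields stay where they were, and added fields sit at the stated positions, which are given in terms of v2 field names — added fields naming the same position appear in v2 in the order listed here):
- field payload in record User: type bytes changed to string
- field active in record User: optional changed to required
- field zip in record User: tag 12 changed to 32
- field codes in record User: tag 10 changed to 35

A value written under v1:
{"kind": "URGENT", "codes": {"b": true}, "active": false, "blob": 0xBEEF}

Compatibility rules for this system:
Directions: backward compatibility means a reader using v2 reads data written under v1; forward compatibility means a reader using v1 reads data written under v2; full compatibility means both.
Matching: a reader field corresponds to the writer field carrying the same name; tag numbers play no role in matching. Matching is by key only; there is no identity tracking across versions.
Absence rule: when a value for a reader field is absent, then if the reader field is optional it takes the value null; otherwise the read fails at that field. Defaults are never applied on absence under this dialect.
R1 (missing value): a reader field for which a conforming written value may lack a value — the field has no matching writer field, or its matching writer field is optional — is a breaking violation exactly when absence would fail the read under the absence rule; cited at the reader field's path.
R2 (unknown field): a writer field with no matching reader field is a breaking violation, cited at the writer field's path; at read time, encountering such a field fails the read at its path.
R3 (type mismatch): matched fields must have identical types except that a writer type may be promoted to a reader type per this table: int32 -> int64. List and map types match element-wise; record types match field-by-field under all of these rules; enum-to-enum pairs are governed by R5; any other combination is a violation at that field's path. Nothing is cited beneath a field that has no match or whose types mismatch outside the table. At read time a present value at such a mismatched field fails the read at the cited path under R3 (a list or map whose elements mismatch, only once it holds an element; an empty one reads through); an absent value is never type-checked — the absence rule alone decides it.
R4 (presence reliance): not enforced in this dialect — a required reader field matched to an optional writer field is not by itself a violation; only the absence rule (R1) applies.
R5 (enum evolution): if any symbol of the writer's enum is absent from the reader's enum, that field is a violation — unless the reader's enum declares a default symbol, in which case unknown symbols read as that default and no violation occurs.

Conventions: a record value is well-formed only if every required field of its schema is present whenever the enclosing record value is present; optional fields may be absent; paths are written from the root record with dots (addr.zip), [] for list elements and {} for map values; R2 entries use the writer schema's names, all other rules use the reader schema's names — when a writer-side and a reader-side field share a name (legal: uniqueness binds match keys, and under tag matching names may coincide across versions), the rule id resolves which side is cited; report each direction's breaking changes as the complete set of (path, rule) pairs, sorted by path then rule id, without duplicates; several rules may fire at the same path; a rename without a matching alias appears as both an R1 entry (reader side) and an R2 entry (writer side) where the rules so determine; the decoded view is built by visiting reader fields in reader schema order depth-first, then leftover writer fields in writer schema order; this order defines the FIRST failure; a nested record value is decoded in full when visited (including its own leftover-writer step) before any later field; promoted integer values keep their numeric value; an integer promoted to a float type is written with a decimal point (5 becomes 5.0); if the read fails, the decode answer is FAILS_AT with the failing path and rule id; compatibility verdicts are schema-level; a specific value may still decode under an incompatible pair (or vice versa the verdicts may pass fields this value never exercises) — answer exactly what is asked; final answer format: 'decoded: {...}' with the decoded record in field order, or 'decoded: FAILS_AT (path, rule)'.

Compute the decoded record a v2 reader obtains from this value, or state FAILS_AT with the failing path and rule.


each type pair in User: writer, then reader
decode (reader v2):
  kind := "URGENT"
  codes := {"b": true}
  active := false
  blob := 0xBEEF
  payload := null (absent, optional -> null)
  zip := null (absent, optional -> null)
  => decoded: {"kind": "URGENT", "codes": {"b": true}, "active": false, "blob": 0xBEEF, "payload": null, "zip": null}
the other User changes do not affect what is asked:
  field payload in record User: type bytes changed to string -> schema-level compatibility only; this User value's decode is unchanged
  field active in record User: optional changed to required -> schema-level compatibility only; this User value's decode is unchanged
  field zip in record User: tag 12 changed to 32 -> fires no rule on User under this dialect and leaves the result unchanged
  field codes in record User: tag 10 changed to 35 -> fires no rule on User under this dialect and leaves the result unchanged

decoded: {"kind": "URGENT", "codes": {"b": true}, "active": false, "blob": 0xBEEF, "payload": null, "zip": null}


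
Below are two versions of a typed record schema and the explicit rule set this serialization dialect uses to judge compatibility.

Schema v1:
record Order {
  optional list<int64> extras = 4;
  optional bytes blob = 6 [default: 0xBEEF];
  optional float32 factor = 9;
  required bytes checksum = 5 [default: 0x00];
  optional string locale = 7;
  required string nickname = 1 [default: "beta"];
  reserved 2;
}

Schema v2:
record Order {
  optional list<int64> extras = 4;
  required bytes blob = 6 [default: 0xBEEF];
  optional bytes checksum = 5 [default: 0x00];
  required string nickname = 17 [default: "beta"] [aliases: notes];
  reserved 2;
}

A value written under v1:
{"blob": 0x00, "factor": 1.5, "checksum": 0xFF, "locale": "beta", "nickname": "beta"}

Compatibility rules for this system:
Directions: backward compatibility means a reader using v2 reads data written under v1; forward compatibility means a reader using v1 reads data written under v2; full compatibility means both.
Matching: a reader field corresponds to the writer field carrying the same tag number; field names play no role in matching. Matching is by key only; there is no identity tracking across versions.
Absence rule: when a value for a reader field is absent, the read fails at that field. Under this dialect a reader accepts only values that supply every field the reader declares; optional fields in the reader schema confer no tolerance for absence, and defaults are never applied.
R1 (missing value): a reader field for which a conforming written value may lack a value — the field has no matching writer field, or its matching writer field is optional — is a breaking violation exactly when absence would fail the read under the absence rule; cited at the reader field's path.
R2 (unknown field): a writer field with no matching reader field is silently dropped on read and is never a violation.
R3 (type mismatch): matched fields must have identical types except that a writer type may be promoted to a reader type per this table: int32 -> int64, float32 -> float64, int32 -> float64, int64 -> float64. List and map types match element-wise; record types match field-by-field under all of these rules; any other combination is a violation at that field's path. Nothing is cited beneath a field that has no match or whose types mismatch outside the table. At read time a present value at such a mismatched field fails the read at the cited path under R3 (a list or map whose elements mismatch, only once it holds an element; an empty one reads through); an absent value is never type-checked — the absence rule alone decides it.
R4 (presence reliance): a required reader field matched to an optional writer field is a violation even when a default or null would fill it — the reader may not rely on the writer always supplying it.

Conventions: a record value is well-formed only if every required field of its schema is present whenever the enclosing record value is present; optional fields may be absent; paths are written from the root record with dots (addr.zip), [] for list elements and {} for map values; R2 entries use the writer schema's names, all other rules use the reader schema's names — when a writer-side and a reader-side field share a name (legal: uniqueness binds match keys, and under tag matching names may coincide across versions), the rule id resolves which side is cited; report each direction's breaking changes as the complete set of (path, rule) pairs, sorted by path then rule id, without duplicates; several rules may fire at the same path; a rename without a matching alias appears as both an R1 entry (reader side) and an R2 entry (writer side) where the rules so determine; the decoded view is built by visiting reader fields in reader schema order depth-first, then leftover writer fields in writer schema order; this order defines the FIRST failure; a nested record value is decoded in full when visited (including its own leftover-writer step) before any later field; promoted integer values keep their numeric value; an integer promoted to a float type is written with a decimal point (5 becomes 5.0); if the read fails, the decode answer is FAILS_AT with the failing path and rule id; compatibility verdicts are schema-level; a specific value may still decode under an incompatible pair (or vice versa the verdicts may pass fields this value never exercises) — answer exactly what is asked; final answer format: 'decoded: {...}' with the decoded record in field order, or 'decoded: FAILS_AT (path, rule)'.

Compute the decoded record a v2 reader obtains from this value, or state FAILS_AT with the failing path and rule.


decoded: FAILS_AT (extras, R1)

arrows below run writer -> reader for Order
migrating the Order value to v2:
  read fails at extras under R1 (no fill)
  => FAILS_AT (extras, R1)
the other Order changes do not affect what is asked:
  removed field factor from record Order -> changes Order's schema-level verdicts only — the decode of this value is the same
  field blob in record Order: optional changed to required -> changes Order's schema-level verdicts only — the decode of this value is the same
  removed field locale from record Order -> changes Order's schema-level verdicts only — the decode of this value is the same
  field nickname in record Order: tag 1 changed to 17 -> changes Order's schema-level verdicts only — the decode of this value is the same
  field checksum in record Order: required changed to optional -> changes Order's schema-level verdicts only — the decode of this value is the same


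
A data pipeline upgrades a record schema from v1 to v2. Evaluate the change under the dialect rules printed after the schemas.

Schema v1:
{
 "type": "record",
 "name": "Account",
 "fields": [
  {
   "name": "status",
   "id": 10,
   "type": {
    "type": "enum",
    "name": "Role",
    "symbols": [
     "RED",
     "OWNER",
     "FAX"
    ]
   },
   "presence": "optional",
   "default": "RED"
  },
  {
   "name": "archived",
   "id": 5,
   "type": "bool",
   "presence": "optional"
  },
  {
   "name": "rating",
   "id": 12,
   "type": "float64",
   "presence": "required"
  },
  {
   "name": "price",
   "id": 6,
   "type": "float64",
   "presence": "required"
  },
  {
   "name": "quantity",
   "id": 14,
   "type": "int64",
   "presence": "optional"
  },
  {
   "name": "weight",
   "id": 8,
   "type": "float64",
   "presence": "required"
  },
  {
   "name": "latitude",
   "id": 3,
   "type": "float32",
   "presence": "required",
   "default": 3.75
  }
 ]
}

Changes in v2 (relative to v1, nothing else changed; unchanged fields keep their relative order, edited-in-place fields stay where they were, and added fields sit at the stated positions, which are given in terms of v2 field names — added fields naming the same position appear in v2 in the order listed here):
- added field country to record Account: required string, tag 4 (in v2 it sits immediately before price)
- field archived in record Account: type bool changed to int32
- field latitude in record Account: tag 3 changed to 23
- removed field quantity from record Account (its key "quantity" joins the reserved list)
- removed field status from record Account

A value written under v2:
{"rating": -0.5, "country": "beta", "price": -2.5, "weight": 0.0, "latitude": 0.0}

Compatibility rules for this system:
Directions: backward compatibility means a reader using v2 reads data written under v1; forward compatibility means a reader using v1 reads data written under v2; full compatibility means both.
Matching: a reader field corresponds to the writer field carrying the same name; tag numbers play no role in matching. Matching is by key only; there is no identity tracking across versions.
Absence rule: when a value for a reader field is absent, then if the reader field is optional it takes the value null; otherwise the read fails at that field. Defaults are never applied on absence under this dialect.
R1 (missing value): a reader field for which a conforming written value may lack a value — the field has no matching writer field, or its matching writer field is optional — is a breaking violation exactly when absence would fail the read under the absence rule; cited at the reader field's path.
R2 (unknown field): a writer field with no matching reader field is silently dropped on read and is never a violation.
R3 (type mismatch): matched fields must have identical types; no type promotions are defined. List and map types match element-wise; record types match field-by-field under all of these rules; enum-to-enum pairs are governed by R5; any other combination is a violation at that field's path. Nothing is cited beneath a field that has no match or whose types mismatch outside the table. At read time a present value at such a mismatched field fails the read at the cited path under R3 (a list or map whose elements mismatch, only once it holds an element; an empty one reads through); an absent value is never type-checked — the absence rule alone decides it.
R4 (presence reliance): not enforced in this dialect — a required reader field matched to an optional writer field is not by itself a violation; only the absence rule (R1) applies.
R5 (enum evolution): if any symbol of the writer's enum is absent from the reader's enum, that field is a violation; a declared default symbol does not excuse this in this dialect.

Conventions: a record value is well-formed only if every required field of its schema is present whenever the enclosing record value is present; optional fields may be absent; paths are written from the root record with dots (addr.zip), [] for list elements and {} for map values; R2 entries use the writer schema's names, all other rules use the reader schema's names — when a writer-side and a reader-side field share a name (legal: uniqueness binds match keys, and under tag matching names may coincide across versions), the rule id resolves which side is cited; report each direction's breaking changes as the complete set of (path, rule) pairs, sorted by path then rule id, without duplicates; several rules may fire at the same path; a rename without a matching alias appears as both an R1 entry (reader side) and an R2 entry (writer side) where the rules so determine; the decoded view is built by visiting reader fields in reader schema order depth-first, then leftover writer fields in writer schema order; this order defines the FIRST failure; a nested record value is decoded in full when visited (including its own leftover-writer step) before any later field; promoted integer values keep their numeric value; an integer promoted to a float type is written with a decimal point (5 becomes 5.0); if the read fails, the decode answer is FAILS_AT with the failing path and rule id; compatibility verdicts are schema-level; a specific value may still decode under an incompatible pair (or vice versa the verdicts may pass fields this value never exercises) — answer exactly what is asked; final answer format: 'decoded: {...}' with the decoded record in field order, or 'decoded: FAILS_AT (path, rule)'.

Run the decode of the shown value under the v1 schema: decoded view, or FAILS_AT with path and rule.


decoded: {"status": null, "archived": null, "rating": -0.5, "price": -2.5, "quantity": null, "weight": 0.0, "latitude": 0.0}

the writer's type comes first in each Account pair
migrating the Account value to v1:
  status := null (absent, optional -> null)
  archived := null (absent, optional -> null)
  rating := -0.5
  price := -2.5
  quantity := null (absent, optional -> null)
  weight := 0.0
  latitude := 0.0
  writer country: unknown -> dropped
  => decoded: {"status": null, "archived": null, "rating": -0.5, "price": -2.5, "quantity": null, "weight": 0.0, "latitude": 0.0}
the rest of the Account diff is inert for this question:
  added field country to record Account: required string, tag 4 (in v2 it sits immediately before price) -> matters for Account compatibility verdicts, not for this value's decode
  field archived in record Account: type bool changed to int32 -> matters for Account compatibility verdicts, not for this value's decode
  field latitude in record Account: tag 3 changed to 23 -> fires no rule on Account under this dialect and leaves the result unchanged
  removed field quantity from record Account (its key "quantity" joins the reserved list) -> fires no rule on Account under this dialect and leaves the result unchanged
  removed field status from record Account -> fires no rule on Account under this dialect and leaves the result unchanged


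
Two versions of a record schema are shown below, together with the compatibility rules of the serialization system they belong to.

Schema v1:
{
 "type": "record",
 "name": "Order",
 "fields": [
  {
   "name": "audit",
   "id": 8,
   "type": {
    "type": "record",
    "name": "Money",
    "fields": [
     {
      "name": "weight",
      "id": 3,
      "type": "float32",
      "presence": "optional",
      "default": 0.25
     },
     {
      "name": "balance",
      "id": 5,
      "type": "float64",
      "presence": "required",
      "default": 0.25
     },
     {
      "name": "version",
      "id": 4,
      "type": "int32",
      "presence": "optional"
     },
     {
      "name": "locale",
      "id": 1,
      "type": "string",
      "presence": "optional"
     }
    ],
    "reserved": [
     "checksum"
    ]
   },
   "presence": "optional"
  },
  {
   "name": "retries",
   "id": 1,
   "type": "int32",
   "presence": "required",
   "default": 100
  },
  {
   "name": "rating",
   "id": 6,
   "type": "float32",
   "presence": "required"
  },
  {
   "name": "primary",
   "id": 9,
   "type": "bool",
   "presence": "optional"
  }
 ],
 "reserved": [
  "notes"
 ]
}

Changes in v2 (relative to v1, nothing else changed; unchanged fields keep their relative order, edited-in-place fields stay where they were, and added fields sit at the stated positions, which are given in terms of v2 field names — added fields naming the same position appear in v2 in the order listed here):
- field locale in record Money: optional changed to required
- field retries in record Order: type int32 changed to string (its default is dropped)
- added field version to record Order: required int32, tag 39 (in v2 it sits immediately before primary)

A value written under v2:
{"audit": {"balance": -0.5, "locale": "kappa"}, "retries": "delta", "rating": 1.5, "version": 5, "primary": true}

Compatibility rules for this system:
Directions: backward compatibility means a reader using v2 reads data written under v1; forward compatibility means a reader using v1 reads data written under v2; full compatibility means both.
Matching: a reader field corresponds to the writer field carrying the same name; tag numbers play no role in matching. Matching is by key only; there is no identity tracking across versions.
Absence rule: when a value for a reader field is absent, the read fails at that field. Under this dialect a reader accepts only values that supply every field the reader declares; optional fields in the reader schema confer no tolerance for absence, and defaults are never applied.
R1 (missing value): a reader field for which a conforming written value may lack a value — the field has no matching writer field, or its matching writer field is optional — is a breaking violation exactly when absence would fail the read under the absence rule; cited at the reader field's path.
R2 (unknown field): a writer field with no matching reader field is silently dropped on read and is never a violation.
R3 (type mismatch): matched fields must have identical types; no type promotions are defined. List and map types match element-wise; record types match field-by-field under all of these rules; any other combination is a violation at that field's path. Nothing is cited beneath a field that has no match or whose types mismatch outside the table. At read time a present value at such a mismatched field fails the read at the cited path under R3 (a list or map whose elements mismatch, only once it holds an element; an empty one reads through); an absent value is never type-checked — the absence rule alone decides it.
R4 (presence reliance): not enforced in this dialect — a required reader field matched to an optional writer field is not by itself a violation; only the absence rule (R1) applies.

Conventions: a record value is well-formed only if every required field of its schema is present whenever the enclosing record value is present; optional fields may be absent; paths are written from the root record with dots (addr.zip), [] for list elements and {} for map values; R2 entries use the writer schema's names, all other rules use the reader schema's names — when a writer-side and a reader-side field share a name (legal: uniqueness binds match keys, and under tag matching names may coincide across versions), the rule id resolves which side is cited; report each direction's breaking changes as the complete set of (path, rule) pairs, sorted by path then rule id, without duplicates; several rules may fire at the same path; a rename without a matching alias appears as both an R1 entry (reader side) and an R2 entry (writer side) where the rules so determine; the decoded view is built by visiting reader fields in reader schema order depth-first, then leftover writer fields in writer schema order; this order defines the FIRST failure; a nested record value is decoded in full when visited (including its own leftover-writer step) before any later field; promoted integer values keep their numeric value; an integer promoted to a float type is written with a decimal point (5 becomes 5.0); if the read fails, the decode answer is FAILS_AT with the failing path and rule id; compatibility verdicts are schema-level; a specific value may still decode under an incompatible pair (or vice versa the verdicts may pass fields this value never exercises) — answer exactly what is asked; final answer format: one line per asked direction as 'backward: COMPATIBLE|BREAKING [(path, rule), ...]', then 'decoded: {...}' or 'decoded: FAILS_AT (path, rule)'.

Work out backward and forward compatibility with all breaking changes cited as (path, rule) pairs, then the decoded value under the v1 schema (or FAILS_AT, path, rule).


backward: BREAKING [(audit, R1), (audit.locale, R1), (audit.version, R1), (audit.weight, R1), (primary, R1), (retries, R3), (version, R1)]; forward: BREAKING [(audit, R1), (audit.version, R1), (audit.weight, R1), (primary, R1), (retries, R3)]; decoded: FAILS_AT (audit.weight, R1)

in Order below, arrows point writer -> reader
backward for Order (reader v2, writer v1):
  audit <- audit (Money -> Money, writer optional)
  retries <- retries (int32 -> string, writer required)
  rating <- rating (float32 -> float32, writer required)
  version has no writer counterpart
  primary <- primary (bool -> bool, writer optional)
  audit.weight <- audit.weight (float32 -> float32, writer optional)
  audit.balance <- audit.balance (float64 -> float64, writer required)
  audit.version <- audit.version (int32 -> int32, writer optional)
  audit.locale <- audit.locale (string -> string, writer optional)
  rule R1 violated at audit
  rule R1 violated at audit.locale
  rule R1 violated at audit.version
  rule R1 violated at audit.weight
  rule R1 violated at primary
  rule R3 violated at retries
  rule R1 violated at version
  backward on Order therefore BREAKING (7)
forward for Order (reader v1, writer v2):
  audit <- audit (Money -> Money, writer optional)
  retries <- retries (string -> int32, writer required)
  rating <- rating (float32 -> float32, writer required)
  primary <- primary (bool -> bool, writer optional)
  writer version: unknown to reader
  audit.weight <- audit.weight (float32 -> float32, writer optional)
  audit.balance <- audit.balance (float64 -> float64, writer required)
  audit.version <- audit.version (int32 -> int32, writer optional)
  audit.locale <- audit.locale (string -> string, writer required)
  rule R1 violated at audit
  rule R1 violated at audit.version
  rule R1 violated at audit.weight
  rule R1 violated at primary
  rule R3 violated at retries
  forward on Order therefore BREAKING (5)
decoding the Order value with the v1 reader:
  read fails at audit.weight under R1 (no fill)
  => FAILS_AT (audit.weight, R1)


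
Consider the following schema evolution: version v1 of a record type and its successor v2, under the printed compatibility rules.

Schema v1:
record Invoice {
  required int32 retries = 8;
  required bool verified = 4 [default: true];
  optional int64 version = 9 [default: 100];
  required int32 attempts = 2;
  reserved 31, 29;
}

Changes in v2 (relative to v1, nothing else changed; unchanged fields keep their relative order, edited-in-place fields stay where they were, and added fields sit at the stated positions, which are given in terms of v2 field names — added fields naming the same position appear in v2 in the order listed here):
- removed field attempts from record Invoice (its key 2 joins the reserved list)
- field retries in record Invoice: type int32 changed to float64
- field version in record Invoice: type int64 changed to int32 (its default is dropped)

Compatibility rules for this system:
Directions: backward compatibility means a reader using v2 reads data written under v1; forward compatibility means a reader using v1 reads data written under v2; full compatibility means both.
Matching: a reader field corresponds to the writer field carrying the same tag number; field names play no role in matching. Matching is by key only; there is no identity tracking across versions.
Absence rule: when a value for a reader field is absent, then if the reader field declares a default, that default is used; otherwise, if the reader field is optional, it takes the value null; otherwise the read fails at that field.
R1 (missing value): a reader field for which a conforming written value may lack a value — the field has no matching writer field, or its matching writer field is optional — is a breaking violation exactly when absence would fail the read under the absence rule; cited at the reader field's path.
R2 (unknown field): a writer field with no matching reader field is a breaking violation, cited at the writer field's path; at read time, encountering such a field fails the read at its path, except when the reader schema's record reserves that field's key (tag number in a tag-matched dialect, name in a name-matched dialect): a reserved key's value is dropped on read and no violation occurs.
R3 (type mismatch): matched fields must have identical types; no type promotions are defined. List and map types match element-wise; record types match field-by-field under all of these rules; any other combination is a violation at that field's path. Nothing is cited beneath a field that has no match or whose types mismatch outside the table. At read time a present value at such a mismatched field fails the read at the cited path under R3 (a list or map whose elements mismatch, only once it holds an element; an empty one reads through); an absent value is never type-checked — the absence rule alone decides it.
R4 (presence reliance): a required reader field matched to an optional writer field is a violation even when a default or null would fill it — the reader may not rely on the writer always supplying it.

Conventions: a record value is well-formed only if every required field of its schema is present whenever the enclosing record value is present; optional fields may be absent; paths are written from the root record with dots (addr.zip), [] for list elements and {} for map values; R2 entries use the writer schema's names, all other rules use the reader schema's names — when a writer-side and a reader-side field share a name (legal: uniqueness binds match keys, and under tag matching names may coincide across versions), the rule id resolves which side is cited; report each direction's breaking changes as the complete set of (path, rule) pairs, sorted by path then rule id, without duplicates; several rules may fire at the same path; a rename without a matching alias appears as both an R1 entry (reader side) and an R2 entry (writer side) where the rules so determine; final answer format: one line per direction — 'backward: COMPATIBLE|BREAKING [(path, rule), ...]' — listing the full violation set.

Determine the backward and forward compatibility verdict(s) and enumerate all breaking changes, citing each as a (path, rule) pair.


backward: BREAKING [(retries, R3), (version, R3)]; forward: BREAKING [(attempts, R1), (retries, R3), (version, R3)]

the writer's type comes first in each Invoice pair
checking backward for Invoice: reader v2 against writer v1:
  retries: paired with writer retries (int32 -> float64; writer required)
  verified: paired with writer verified (bool -> bool; writer required)
  version: paired with writer version (int64 -> int32; writer optional)
  writer attempts: unknown to reader
  R3 fires at retries
  R3 fires at version
  => backward: BREAKING (2)
checking forward for Invoice: reader v1 against writer v2:
  retries: paired with writer retries (float64 -> int32; writer required)
  verified: paired with writer verified (bool -> bool; writer required)
  version: paired with writer version (int32 -> int64; writer optional)
  attempts: no writer match
  R1 fires at attempts
  R3 fires at retries
  R3 fires at version
  => forward: BREAKING (3)
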